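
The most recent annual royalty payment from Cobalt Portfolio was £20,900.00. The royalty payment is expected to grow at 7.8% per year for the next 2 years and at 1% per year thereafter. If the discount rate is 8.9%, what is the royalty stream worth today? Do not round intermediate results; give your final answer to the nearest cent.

£303000.56

D_1 = 22530.20000
D_2 = 24287.55560
Terminal value at year 2: TV = D_2×(1+g_2)/(r−g_2) = 24530.43116/0.079 = 310511.78678
P_0 = D_1/(1+r)^1 + D_2/(1+r)^2 + TV/(1+r)^2
    = 20688.88889 + 20479.91021 + 261831.76349 = 303000.56259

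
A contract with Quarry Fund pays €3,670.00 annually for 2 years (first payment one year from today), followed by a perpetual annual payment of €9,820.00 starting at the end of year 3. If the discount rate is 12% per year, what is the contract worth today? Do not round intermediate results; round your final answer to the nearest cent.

PV of 2-year annuity: €3,670.00 × [1 − (1+0.12)^−2] / 0.12 = 6202.48724
Perpetuity value at year 2: €9,820.00 / 0.12 = 81833.33333
PV of perpetuity: 81833.33333 / (1+0.12)^2 = 65237.03231
Total PV = 6202.48724 + 65237.03231 = 71439.51956

€71439.52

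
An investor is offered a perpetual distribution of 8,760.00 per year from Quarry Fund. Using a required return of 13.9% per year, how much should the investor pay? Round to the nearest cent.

Level perpetuity: PV = C / r = 8,760.00 / 0.139 = 63,021.58

63021.58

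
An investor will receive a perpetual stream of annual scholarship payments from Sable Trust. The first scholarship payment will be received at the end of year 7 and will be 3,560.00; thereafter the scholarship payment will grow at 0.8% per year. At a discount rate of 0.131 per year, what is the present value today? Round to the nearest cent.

13828.31

Value at end of year 6: C₁ / (r − g) = 3,560.00 / (0.131 − 0.008) = 28,943.0894
Discount to today: PV = 28,943.0894 / (1 + 0.131)^6 = 28,943.0894 / 2.093031 = 13,828.31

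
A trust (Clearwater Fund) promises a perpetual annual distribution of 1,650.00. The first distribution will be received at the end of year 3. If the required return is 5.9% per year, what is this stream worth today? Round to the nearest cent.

Value at end of year 2: C / r = 1,650.00 / 0.059 = 27,966.1017
Discount to today: PV = 27,966.1017 / (1 + 0.059)^2 = 27,966.1017 / 1.121481 = 24,936.76

24936.76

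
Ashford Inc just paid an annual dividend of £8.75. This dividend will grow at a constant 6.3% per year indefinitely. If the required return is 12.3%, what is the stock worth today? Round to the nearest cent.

£155.02

D₁ = D₀ × (1 + g) = £8.75 × 1.063 = £9.3013
Growing perpetuity: P = D₁ / (r − g) = £9.3013 / (0.123 − 0.063) = £155.02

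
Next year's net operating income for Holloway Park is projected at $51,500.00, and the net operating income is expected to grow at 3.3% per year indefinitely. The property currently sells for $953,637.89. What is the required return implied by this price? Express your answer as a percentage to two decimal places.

8.70%

P = D₁/(r − g) ⇒ r = D₁/P + g = $51,500.0000/$953,637.89 + 0.033 = 0.054004 + 0.033 = 0.087004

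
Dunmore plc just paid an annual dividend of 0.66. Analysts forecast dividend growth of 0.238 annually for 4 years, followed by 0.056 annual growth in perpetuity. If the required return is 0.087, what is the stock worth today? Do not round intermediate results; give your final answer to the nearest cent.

D_1 = 0.81708
D_2 = 1.01155
D_3 = 1.25229
D_4 = 1.55034
Terminal value at year 4: TV = D_4×(1+g_2)/(r−g_2) = 1.63716/0.031 = 52.81153
P_0 = D_1/(1+r)^1 + D_2/(1+r)^2 + D_3/(1+r)^3 + D_4/(1+r)^4 + TV/(1+r)^4
    = 0.75168 + 0.85610 + 0.97503 + 1.11047 + 37.82775 = 41.52104

41.52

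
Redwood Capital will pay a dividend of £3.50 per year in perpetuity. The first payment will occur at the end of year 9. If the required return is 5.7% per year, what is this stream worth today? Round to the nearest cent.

£39.41

Value at end of year 8: C / r = £3.50 / 0.057 = £61.4035
Discount to today: PV = £61.4035 / (1 + 0.057)^8 = £61.4035 / 1.558116 = £39.41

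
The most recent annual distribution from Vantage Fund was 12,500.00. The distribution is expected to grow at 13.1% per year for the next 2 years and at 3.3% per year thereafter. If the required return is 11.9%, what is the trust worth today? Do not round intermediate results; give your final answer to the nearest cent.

178786.47

D_1 = 14137.50000
D_2 = 15989.51250
Terminal value at year 2: TV = D_2×(1+g_2)/(r−g_2) = 16517.16641/0.086 = 192060.07456
P_0 = D_1/(1+r)^1 + D_2/(1+r)^2 + TV/(1+r)^2
    = 12634.04826 + 12769.53403 + 153382.89131 = 178786.47360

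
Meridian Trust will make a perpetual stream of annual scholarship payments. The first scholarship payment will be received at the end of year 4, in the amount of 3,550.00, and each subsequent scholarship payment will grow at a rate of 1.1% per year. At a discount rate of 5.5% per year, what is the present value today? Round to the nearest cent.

68709.74

Value at end of year 3: C₁ / (r − g) = 3,550.00 / (0.055 − 0.011) = 80,681.8182
Discount to today: PV = 80,681.8182 / (1 + 0.055)^3 = 80,681.8182 / 1.174241 = 68,709.74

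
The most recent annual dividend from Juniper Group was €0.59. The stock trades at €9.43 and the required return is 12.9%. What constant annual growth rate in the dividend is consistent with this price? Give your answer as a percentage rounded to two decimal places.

6.25%

P = D₀(1+g)/(r−g) ⇒ P(r−g) = D₀(1+g) ⇒ g(P+D₀) = P·r − D₀
g = (P·r − D₀)/(P + D₀) = (€9.43×0.129 − €0.59) / (€9.43 + €0.59) = 0.062522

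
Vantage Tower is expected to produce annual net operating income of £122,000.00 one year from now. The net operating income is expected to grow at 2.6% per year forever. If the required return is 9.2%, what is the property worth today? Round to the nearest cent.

Growing perpetuity: P = D₁ / (r − g) = £122,000.0000 / (0.092 − 0.026) = £1,848,484.85

£1848484.85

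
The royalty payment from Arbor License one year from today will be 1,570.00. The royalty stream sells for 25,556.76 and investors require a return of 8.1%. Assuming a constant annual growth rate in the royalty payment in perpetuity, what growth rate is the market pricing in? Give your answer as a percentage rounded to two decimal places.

P = D₁/(r−g) ⇒ g = r − D₁/P = 0.081 − 1,570.00/25,556.76 = 0.019568

1.96%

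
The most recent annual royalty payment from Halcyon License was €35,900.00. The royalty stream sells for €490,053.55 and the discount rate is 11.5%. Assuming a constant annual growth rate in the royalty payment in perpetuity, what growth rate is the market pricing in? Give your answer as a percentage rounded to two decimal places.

P = D₀(1+g)/(r−g) ⇒ P(r−g) = D₀(1+g) ⇒ g(P+D₀) = P·r − D₀
g = (P·r − D₀)/(P + D₀) = (€490,053.55×0.115 − €35,900.00) / (€490,053.55 + €35,900.00) = 0.038893

3.89%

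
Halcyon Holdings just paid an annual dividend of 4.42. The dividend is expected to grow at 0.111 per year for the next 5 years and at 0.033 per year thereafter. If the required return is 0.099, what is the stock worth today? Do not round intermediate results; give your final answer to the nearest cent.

D_1 = 4.91062
D_2 = 5.45570
D_3 = 6.06128
D_4 = 6.73408
D_5 = 7.48157
Terminal value at year 5: TV = D_5×(1+g_2)/(r−g_2) = 7.72846/0.066 = 117.09786
P_0 = D_1/(1+r)^1 + D_2/(1+r)^2 + D_3/(1+r)^3 + D_4/(1+r)^4 + D_5/(1+r)^5 + TV/(1+r)^5
    = 4.46826 + 4.51705 + 4.56637 + 4.61623 + 4.66664 + 73.03995 = 95.87451

95.87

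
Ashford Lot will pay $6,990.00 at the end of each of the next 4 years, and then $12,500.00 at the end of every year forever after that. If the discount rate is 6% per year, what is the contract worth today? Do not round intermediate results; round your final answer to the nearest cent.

PV of 4-year annuity: $6,990.00 × [1 − (1+0.06)^−4] / 0.06 = 24221.08823
Perpetuity value at year 4: $12,500.00 / 0.06 = 208333.33333
PV of perpetuity: 208333.33333 / (1+0.06)^4 = 165019.51317
Total PV = 24221.08823 + 165019.51317 = 189240.60141

$189240.60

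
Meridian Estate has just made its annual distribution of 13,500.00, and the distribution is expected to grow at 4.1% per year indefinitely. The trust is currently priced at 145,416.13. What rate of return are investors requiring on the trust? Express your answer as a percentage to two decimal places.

13.76%

D₁ = 13,500.00 × 1.041 = 14,053.5000
P = D₁/(r − g) ⇒ r = D₁/P + g = 14,053.5000/145,416.13 + 0.041 = 0.096643 + 0.041 = 0.137643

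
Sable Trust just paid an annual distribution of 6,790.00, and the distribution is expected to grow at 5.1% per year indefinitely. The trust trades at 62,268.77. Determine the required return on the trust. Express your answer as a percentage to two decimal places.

16.56%

D₁ = 6,790.00 × 1.051 = 7,136.2900
P = D₁/(r − g) ⇒ r = D₁/P + g = 7,136.2900/62,268.77 + 0.051 = 0.114605 + 0.051 = 0.165605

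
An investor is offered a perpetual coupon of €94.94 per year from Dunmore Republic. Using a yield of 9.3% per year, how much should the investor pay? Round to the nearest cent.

€1020.86

Level perpetuity: PV = C / r = €94.94 / 0.093 = €1,020.86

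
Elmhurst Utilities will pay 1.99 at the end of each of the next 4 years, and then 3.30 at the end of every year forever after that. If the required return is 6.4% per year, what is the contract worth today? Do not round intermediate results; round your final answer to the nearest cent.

47.06

PV of 4-year annuity: 1.99 × [1 − (1+0.064)^−4] / 0.064 = 6.83287
Perpetuity value at year 4: 3.30 / 0.064 = 51.56250
PV of perpetuity: 51.56250 / (1+0.064)^4 = 40.23161
Total PV = 6.83287 + 40.23161 = 47.06448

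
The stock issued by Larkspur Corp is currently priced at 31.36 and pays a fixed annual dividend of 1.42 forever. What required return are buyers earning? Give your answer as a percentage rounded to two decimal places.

P = C/r ⇒ r = C/P = 1.42/31.36 = 0.045281

4.53%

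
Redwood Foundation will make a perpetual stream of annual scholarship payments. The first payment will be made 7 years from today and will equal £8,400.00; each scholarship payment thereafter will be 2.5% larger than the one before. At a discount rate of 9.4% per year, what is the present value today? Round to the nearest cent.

Value at end of year 6: C₁ / (r − g) = £8,400.00 / (0.094 − 0.025) = £121,739.1304
Discount to today: PV = £121,739.1304 / (1 + 0.094)^6 = £121,739.1304 / 1.714368 = £71,011.10

£71011.10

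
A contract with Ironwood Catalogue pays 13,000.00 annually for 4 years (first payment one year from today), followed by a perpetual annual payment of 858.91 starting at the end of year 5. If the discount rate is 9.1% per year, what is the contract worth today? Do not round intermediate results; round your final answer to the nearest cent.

PV of 4-year annuity: 13,000.00 × [1 − (1+0.091)^−4] / 0.091 = 42024.08039
Perpetuity value at year 4: 858.91 / 0.091 = 9438.57143
PV of perpetuity: 9438.57143 / (1+0.091)^4 = 6662.04044
Total PV = 42024.08039 + 6662.04044 = 48686.12083

48686.12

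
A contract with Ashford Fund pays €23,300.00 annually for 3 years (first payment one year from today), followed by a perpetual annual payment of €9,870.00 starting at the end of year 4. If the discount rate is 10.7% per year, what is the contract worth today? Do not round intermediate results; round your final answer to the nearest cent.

PV of 3-year annuity: €23,300.00 × [1 − (1+0.107)^−3] / 0.107 = 57236.96143
Perpetuity value at year 3: €9,870.00 / 0.107 = 92242.99065
PV of perpetuity: 92242.99065 / (1+0.107)^3 = 67997.11901
Total PV = 57236.96143 + 67997.11901 = 125234.08044

€125234.08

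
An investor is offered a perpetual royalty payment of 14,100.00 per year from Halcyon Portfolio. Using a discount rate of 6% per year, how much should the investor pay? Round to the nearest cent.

Level perpetuity: PV = C / r = 14,100.00 / 0.06 = 235,000.00

235000.00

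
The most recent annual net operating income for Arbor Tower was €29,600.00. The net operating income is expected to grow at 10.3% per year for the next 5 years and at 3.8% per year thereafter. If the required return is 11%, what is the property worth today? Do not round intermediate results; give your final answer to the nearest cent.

D_1 = 32648.80000
D_2 = 36011.62640
D_3 = 39720.82392
D_4 = 43812.06878
D_5 = 48324.71187
Terminal value at year 5: TV = D_5×(1+g_2)/(r−g_2) = 50161.05092/0.072 = 696681.26276
P_0 = D_1/(1+r)^1 + D_2/(1+r)^2 + D_3/(1+r)^3 + D_4/(1+r)^4 + D_5/(1+r)^5 + TV/(1+r)^5
    = 29413.33333 + 29227.84384 + 29043.52411 + 28860.36675 + 28678.36444 + 413446.42062 = 558669.85309

€558669.85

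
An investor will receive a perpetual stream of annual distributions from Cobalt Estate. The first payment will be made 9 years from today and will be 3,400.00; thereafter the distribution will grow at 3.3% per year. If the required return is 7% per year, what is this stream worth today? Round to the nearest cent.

Value at end of year 8: C₁ / (r − g) = 3,400.00 / (0.07 − 0.033) = 91,891.8919
Discount to today: PV = 91,891.8919 / (1 + 0.07)^8 = 91,891.8919 / 1.718186 = 53,481.92

53481.92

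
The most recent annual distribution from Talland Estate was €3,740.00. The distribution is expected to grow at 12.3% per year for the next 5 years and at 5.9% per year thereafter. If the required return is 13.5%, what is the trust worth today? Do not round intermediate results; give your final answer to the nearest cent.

D_1 = 4200.02000
D_2 = 4716.62246
D_3 = 5296.76702
D_4 = 5948.26937
D_5 = 6679.90650
Terminal value at year 5: TV = D_5×(1+g_2)/(r−g_2) = 7074.02098/0.076 = 93079.22345
P_0 = D_1/(1+r)^1 + D_2/(1+r)^2 + D_3/(1+r)^3 + D_4/(1+r)^4 + D_5/(1+r)^5 + TV/(1+r)^5
    = 3700.45815 + 3661.33436 + 3622.62422 + 3584.32335 + 3546.42742 + 49416.66625 = 67531.83375

€67531.83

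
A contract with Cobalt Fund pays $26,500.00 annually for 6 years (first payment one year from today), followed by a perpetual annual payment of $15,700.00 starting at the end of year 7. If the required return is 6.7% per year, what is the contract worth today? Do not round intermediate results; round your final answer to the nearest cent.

$286287.23

PV of 6-year annuity: $26,500.00 × [1 − (1+0.067)^−6] / 0.067 = 127491.67935
Perpetuity value at year 6: $15,700.00 / 0.067 = 234328.35821
PV of perpetuity: 234328.35821 / (1+0.067)^6 = 158795.55195
Total PV = 127491.67935 + 158795.55195 = 286287.23130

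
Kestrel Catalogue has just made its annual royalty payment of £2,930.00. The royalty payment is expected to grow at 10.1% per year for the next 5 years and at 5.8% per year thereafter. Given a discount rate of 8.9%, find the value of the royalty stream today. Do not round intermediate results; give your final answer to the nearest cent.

D_1 = 3225.93000
D_2 = 3551.74893
D_3 = 3910.47557
D_4 = 4305.43360
D_5 = 4740.28240
Terminal value at year 5: TV = D_5×(1+g_2)/(r−g_2) = 5015.21878/0.031 = 161781.25090
P_0 = D_1/(1+r)^1 + D_2/(1+r)^2 + D_3/(1+r)^3 + D_4/(1+r)^4 + D_5/(1+r)^5 + TV/(1+r)^5
    = 2962.28650 + 2994.92878 + 3027.93075 + 3061.29637 + 3095.02967 + 105630.36739 = 120771.83946

£120771.84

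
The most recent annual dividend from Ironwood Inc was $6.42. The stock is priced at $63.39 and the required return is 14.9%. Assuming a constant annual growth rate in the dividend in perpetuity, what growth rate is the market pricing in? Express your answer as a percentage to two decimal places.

P = D₀(1+g)/(r−g) ⇒ P(r−g) = D₀(1+g) ⇒ g(P+D₀) = P·r − D₀
g = (P·r − D₀)/(P + D₀) = ($63.39×0.149 − $6.42) / ($63.39 + $6.42) = 0.043333

4.33%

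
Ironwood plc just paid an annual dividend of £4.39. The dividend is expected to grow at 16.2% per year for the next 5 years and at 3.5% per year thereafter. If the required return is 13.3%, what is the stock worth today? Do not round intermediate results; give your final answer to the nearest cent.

D_1 = 5.10118
D_2 = 5.92757
D_3 = 6.88784
D_4 = 8.00367
D_5 = 9.30026
Terminal value at year 5: TV = D_5×(1+g_2)/(r−g_2) = 9.62577/0.098 = 98.22215
P_0 = D_1/(1+r)^1 + D_2/(1+r)^2 + D_3/(1+r)^3 + D_4/(1+r)^4 + D_5/(1+r)^5 + TV/(1+r)^5
    = 4.50237 + 4.61761 + 4.73580 + 4.85701 + 4.98133 + 52.60898 = 76.30310

£76.30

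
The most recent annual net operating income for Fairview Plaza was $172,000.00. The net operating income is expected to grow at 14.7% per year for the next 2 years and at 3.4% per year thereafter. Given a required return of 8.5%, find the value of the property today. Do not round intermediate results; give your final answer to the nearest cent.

D_1 = 197284.00000
D_2 = 226284.74800
Terminal value at year 2: TV = D_2×(1+g_2)/(r−g_2) = 233978.42943/0.051 = 4587812.34180
P_0 = D_1/(1+r)^1 + D_2/(1+r)^2 + TV/(1+r)^2
    = 181828.57143 + 192218.77551 + 3897141.44858 = 4271188.79552

$4271188.80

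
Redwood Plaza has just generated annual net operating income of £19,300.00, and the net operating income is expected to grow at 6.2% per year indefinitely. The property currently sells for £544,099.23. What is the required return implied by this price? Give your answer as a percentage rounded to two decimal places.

D₁ = £19,300.00 × 1.062 = £20,496.6000
P = D₁/(r − g) ⇒ r = D₁/P + g = £20,496.6000/£544,099.23 + 0.062 = 0.037671 + 0.062 = 0.099671

9.97%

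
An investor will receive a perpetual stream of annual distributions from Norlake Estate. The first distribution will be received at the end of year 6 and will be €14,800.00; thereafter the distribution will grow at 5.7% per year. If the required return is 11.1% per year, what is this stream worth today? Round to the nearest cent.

Value at end of year 5: C₁ / (r − g) = €14,800.00 / (0.111 − 0.057) = €274,074.0741
Discount to today: PV = €274,074.0741 / (1 + 0.111)^5 = €274,074.0741 / 1.692662 = €161,918.94

€161918.94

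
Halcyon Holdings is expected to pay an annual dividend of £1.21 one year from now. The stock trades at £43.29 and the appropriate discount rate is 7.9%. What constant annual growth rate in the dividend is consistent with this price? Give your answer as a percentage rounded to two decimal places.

P = D₁/(r−g) ⇒ g = r − D₁/P = 0.079 − £1.21/£43.29 = 0.051049

5.10%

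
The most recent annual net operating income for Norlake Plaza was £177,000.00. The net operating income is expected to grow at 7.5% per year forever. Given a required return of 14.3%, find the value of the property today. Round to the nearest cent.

D₁ = D₀ × (1 + g) = £177,000.00 × 1.075 = £190,275.0000
Growing perpetuity: P = D₁ / (r − g) = £190,275.0000 / (0.143 − 0.075) = £2,798,161.76

£2798161.76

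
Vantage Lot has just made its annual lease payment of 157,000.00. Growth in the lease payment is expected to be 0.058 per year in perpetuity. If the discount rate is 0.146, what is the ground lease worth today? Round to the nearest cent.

D₁ = D₀ × (1 + g) = 157,000.00 × 1.058 = 166,106.0000
Growing perpetuity: P = D₁ / (r − g) = 166,106.0000 / (0.146 − 0.058) = 1,887,568.18

1887568.18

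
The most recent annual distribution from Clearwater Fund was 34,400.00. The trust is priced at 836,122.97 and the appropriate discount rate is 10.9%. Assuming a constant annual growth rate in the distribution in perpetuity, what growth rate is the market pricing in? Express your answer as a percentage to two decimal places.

P = D₀(1+g)/(r−g) ⇒ P(r−g) = D₀(1+g) ⇒ g(P+D₀) = P·r − D₀
g = (P·r − D₀)/(P + D₀) = (836,122.97×0.109 − 34,400.00) / (836,122.97 + 34,400.00) = 0.065176

6.52%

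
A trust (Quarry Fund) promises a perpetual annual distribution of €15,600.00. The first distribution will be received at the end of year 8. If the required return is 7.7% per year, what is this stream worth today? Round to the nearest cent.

Value at end of year 7: C / r = €15,600.00 / 0.077 = €202,597.4026
Discount to today: PV = €202,597.4026 / (1 + 0.077)^7 = €202,597.4026 / 1.680776 = €120,537.99

€120537.99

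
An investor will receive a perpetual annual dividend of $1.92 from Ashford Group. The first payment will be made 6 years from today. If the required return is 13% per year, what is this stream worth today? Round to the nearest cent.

$8.02

Value at end of year 5: C / r = $1.92 / 0.13 = $14.7692
Discount to today: PV = $14.7692 / (1 + 0.13)^5 = $14.7692 / 1.842435 = $8.02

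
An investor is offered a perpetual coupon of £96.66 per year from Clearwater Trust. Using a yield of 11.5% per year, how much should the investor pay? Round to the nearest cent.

£840.52

Level perpetuity: PV = C / r = £96.66 / 0.115 = £840.52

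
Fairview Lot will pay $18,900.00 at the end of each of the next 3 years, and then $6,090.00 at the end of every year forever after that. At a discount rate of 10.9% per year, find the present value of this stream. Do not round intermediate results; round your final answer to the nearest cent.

PV of 3-year annuity: $18,900.00 × [1 − (1+0.109)^−3] / 0.109 = 46266.65549
Perpetuity value at year 3: $6,090.00 / 0.109 = 55871.55963
PV of perpetuity: 55871.55963 / (1+0.109)^3 = 40963.41509
Total PV = 46266.65549 + 40963.41509 = 87230.07058

$87230.07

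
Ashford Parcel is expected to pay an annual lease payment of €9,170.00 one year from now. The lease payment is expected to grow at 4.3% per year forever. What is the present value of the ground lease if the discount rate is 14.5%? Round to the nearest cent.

€89901.96

Growing perpetuity: P = D₁ / (r − g) = €9,170.0000 / (0.145 − 0.043) = €89,901.96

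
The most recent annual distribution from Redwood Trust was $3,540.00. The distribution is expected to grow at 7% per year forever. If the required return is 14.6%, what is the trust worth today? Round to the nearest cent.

D₁ = D₀ × (1 + g) = $3,540.00 × 1.07 = $3,787.8000
Growing perpetuity: P = D₁ / (r − g) = $3,787.8000 / (0.146 − 0.07) = $49,839.47

$49839.47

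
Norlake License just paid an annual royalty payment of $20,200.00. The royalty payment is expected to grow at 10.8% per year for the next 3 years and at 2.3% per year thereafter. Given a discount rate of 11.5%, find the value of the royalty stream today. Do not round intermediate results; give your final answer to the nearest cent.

D_1 = 22381.60000
D_2 = 24798.81280
D_3 = 27477.08458
Terminal value at year 3: TV = D_3×(1+g_2)/(r−g_2) = 28109.05753/0.092 = 305533.23400
P_0 = D_1/(1+r)^1 + D_2/(1+r)^2 + D_3/(1+r)^3 + TV/(1+r)^3
    = 20073.18386 + 19947.16387 + 19821.93504 + 220411.29938 = 280253.58214

$280253.58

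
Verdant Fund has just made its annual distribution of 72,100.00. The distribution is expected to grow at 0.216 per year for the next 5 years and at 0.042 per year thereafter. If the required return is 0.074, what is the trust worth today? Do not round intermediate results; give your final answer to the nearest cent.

4899503.50

D_1 = 87673.60000
D_2 = 106611.09760
D_3 = 129639.09468
D_4 = 157641.13913
D_5 = 191691.62519
Terminal value at year 5: TV = D_5×(1+g_2)/(r−g_2) = 199742.67344/0.032 = 6241958.54510
P_0 = D_1/(1+r)^1 + D_2/(1+r)^2 + D_3/(1+r)^3 + D_4/(1+r)^4 + D_5/(1+r)^5 + TV/(1+r)^5
    = 81632.77467 + 92425.93483 + 104646.12360 + 118482.01704 + 134147.23717 + 4368169.41034 = 4899503.49765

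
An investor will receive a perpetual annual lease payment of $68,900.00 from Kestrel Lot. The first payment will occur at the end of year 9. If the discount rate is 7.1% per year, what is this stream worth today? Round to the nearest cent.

Value at end of year 8: C / r = $68,900.00 / 0.071 = $970,422.5352
Discount to today: PV = $970,422.5352 / (1 + 0.071)^8 = $970,422.5352 / 1.731075 = $560,589.69

$560589.69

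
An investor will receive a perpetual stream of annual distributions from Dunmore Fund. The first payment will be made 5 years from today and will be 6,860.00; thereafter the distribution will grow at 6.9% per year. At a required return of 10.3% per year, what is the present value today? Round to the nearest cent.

Value at end of year 4: C₁ / (r − g) = 6,860.00 / (0.103 − 0.069) = 201,764.7059
Discount to today: PV = 201,764.7059 / (1 + 0.103)^4 = 201,764.7059 / 1.480137 = 136,314.84

136314.84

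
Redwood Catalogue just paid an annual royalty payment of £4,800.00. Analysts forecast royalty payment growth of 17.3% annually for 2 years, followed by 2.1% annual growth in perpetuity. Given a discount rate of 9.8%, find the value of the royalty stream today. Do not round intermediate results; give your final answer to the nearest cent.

£83244.62

D_1 = 5630.40000
D_2 = 6604.45920
Terminal value at year 2: TV = D_2×(1+g_2)/(r−g_2) = 6743.15284/0.077 = 87573.41355
P_0 = D_1/(1+r)^1 + D_2/(1+r)^2 + TV/(1+r)^2
    = 5127.86885 + 5478.13312 + 72638.62226 = 83244.62423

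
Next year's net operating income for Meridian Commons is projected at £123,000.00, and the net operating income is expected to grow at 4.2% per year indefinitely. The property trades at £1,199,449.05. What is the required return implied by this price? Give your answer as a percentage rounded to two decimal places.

P = D₁/(r − g) ⇒ r = D₁/P + g = £123,000.0000/£1,199,449.05 + 0.042 = 0.102547 + 0.042 = 0.144547

14.45%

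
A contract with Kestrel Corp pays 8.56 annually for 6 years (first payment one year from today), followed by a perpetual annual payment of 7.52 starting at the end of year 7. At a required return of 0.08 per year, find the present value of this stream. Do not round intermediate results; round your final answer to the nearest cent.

98.81

PV of 6-year annuity: 8.56 × [1 − (1+0.08)^−6] / 0.08 = 39.57185
Perpetuity value at year 6: 7.52 / 0.08 = 94.00000
PV of perpetuity: 94.00000 / (1+0.08)^6 = 59.23594
Total PV = 39.57185 + 59.23594 = 98.80779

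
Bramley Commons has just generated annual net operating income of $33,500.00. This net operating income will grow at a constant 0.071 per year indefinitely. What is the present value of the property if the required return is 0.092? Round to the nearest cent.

D₁ = D₀ × (1 + g) = $33,500.00 × 1.071 = $35,878.5000
Growing perpetuity: P = D₁ / (r − g) = $35,878.5000 / (0.092 − 0.071) = $1,708,500.00

$1708500.00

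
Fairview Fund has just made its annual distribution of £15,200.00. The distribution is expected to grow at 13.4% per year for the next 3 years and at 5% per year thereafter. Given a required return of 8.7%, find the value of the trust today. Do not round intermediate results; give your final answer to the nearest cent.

£539416.40

D_1 = 17236.80000
D_2 = 19546.53120
D_3 = 22165.76638
Terminal value at year 3: TV = D_3×(1+g_2)/(r−g_2) = 23274.05470/0.037 = 629028.50540
P_0 = D_1/(1+r)^1 + D_2/(1+r)^2 + D_3/(1+r)^3 + TV/(1+r)^3
    = 15857.22171 + 16542.86055 + 17258.14523 + 489758.17548 = 539416.40298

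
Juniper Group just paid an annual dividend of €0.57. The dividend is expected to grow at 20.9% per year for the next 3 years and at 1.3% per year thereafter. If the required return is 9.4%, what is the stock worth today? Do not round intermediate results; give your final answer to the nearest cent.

D_1 = 0.68913
D_2 = 0.83316
D_3 = 1.00729
Terminal value at year 3: TV = D_3×(1+g_2)/(r−g_2) = 1.02038/0.081 = 12.59732
P_0 = D_1/(1+r)^1 + D_2/(1+r)^2 + D_3/(1+r)^3 + TV/(1+r)^3
    = 0.62992 + 0.69613 + 0.76931 + 9.62113 = 11.71650

€11.72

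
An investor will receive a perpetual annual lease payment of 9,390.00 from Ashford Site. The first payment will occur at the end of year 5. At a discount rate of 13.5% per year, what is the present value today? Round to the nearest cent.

41912.96

Value at end of year 4: C / r = 9,390.00 / 0.135 = 69,555.5556
Discount to today: PV = 69,555.5556 / (1 + 0.135)^4 = 69,555.5556 / 1.659524 = 41,912.96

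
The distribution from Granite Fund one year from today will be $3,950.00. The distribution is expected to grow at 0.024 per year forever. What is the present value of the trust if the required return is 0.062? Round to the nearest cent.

$103947.37

Growing perpetuity: P = D₁ / (r − g) = $3,950.0000 / (0.062 − 0.024) = $103,947.37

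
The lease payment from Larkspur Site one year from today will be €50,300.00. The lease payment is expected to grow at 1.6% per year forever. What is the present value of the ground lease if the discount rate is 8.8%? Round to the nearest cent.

€698611.11

Growing perpetuity: P = D₁ / (r − g) = €50,300.0000 / (0.088 − 0.016) = €698,611.11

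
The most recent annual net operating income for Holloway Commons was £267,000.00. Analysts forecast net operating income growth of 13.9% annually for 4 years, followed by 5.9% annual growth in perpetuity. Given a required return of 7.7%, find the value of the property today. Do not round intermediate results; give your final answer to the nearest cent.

D_1 = 304113.00000
D_2 = 346384.70700
D_3 = 394532.18127
D_4 = 449372.15447
Terminal value at year 4: TV = D_4×(1+g_2)/(r−g_2) = 475885.11158/0.018 = 26438061.75465
P_0 = D_1/(1+r)^1 + D_2/(1+r)^2 + D_3/(1+r)^3 + D_4/(1+r)^4 + TV/(1+r)^4
    = 282370.47354 + 298625.78399 + 315816.86905 + 333997.59874 + 19650192.05947 = 20881002.78480

£20881002.78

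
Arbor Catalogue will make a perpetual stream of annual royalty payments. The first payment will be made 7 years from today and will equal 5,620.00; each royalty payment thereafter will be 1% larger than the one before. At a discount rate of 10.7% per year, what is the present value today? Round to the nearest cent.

Value at end of year 6: C₁ / (r − g) = 5,620.00 / (0.107 − 0.01) = 57,938.1443
Discount to today: PV = 57,938.1443 / (1 + 0.107)^6 = 57,938.1443 / 1.840288 = 31,483.20

31483.20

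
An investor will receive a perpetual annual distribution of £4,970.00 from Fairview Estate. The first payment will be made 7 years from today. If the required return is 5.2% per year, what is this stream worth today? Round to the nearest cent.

£70511.28

Value at end of year 6: C / r = £4,970.00 / 0.052 = £95,576.9231
Discount to today: PV = £95,576.9231 / (1 + 0.052)^6 = £95,576.9231 / 1.355484 = £70,511.28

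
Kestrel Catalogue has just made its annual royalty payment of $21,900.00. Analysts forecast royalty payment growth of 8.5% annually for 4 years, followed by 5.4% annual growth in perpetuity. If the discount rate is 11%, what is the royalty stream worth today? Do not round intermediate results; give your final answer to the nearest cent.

D_1 = 23761.50000
D_2 = 25781.22750
D_3 = 27972.63184
D_4 = 30350.30554
Terminal value at year 4: TV = D_4×(1+g_2)/(r−g_2) = 31989.22204/0.056 = 571236.10791
P_0 = D_1/(1+r)^1 + D_2/(1+r)^2 + D_3/(1+r)^3 + D_4/(1+r)^4 + TV/(1+r)^4
    = 21406.75676 + 20924.62260 + 20453.34731 + 19992.68634 + 376290.91783 = 459068.33083

$459068.33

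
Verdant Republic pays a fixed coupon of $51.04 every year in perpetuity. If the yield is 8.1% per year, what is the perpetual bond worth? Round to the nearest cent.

Level perpetuity: PV = C / r = $51.04 / 0.081 = $630.12

$630.12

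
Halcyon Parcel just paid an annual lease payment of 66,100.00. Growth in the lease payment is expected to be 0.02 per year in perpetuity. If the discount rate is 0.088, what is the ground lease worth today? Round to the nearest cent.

991500.00

D₁ = D₀ × (1 + g) = 66,100.00 × 1.02 = 67,422.0000
Growing perpetuity: P = D₁ / (r − g) = 67,422.0000 / (0.088 − 0.02) = 991,500.00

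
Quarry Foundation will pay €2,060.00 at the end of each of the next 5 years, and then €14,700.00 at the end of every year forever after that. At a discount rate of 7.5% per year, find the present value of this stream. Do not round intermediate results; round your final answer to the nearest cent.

PV of 5-year annuity: €2,060.00 × [1 − (1+0.075)^−5] / 0.075 = 8334.52290
Perpetuity value at year 5: €14,700.00 / 0.075 = 196000.00000
PV of perpetuity: 196000.00000 / (1+0.075)^5 = 136525.49194
Total PV = 8334.52290 + 136525.49194 = 144860.01484

€144860.01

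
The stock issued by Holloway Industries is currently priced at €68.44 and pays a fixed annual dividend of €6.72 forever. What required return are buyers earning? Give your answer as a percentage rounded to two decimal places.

9.82%

P = C/r ⇒ r = C/P = €6.72/€68.44 = 0.098188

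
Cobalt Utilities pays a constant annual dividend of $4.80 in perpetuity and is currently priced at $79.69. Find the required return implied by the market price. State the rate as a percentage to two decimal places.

6.02%

P = C/r ⇒ r = C/P = $4.80/$79.69 = 0.060233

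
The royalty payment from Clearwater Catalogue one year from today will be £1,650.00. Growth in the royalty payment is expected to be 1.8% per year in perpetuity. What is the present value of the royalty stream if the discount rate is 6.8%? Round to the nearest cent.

Growing perpetuity: P = D₁ / (r − g) = £1,650.0000 / (0.068 − 0.018) = £33,000.00

£33000.00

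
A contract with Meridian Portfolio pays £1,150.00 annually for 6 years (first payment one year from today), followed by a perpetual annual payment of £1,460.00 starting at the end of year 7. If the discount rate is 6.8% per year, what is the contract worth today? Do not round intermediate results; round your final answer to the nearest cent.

£19983.79

PV of 6-year annuity: £1,150.00 × [1 − (1+0.068)^−6] / 0.068 = 5515.52930
Perpetuity value at year 6: £1,460.00 / 0.068 = 21470.58824
PV of perpetuity: 21470.58824 / (1+0.068)^6 = 14468.26408
Total PV = 5515.52930 + 14468.26408 = 19983.79338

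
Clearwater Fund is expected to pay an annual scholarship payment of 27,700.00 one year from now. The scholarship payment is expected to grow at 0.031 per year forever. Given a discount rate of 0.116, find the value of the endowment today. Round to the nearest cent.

Growing perpetuity: P = D₁ / (r − g) = 27,700.0000 / (0.116 − 0.031) = 325,882.35

325882.35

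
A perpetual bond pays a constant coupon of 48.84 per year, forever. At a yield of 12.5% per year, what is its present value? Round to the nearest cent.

390.72

Level perpetuity: PV = C / r = 48.84 / 0.125 = 390.72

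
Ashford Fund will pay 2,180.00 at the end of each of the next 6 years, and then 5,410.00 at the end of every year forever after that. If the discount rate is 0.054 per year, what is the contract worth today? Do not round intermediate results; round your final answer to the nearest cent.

PV of 6-year annuity: 2,180.00 × [1 − (1+0.054)^−6] / 0.054 = 10924.86120
Perpetuity value at year 6: 5,410.00 / 0.054 = 100185.18519
PV of perpetuity: 100185.18519 / (1+0.054)^6 = 73073.48835
Total PV = 10924.86120 + 73073.48835 = 83998.34955

83998.35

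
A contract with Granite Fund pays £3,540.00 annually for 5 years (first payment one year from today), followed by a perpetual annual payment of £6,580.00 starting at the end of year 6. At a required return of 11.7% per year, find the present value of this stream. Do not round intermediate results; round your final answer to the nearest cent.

£45198.86

PV of 5-year annuity: £3,540.00 × [1 − (1+0.117)^−5] / 0.117 = 12856.31865
Perpetuity value at year 5: £6,580.00 / 0.117 = 56239.31624
PV of perpetuity: 56239.31624 / (1+0.117)^5 = 32342.54315
Total PV = 12856.31865 + 32342.54315 = 45198.86180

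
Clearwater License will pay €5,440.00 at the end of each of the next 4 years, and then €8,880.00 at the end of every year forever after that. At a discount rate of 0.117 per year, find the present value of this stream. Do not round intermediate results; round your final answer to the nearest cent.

PV of 4-year annuity: €5,440.00 × [1 − (1+0.117)^−4] / 0.117 = 16628.12519
Perpetuity value at year 4: €8,880.00 / 0.117 = 75897.43590
PV of perpetuity: 75897.43590 / (1+0.117)^4 = 48754.46685
Total PV = 16628.12519 + 48754.46685 = 65382.59203

€65382.59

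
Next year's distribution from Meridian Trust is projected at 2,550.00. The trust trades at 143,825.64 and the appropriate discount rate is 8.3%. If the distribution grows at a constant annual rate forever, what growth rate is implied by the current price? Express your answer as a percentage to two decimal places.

6.53%

P = D₁/(r−g) ⇒ g = r − D₁/P = 0.083 − 2,550.00/143,825.64 = 0.065270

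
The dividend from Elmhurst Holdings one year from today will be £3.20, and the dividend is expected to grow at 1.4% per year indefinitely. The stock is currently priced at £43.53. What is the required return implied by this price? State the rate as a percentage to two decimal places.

8.75%

P = D₁/(r − g) ⇒ r = D₁/P + g = £3.2000/£43.53 + 0.014 = 0.073513 + 0.014 = 0.087513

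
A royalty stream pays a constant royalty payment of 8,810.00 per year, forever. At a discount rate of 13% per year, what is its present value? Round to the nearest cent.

67769.23

Level perpetuity: PV = C / r = 8,810.00 / 0.13 = 67,769.23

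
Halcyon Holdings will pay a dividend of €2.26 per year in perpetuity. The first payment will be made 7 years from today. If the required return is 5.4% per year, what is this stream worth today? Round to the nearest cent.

Value at end of year 6: C / r = €2.26 / 0.054 = €41.8519
Discount to today: PV = €41.8519 / (1 + 0.054)^6 = €41.8519 / 1.371020 = €30.53

€30.53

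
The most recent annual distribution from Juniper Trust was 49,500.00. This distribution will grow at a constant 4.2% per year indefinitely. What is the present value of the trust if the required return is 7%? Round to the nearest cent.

D₁ = D₀ × (1 + g) = 49,500.00 × 1.042 = 51,579.0000
Growing perpetuity: P = D₁ / (r − g) = 51,579.0000 / (0.07 − 0.042) = 1,842,107.14

1842107.14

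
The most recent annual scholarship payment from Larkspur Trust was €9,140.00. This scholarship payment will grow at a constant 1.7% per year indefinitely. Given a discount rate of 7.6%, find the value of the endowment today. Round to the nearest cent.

€157548.81

D₁ = D₀ × (1 + g) = €9,140.00 × 1.017 = €9,295.3800
Growing perpetuity: P = D₁ / (r − g) = €9,295.3800 / (0.076 − 0.017) = €157,548.81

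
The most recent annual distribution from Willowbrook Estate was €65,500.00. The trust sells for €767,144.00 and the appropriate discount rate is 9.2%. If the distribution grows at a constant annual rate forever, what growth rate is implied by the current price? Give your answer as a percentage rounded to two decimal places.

0.61%

P = D₀(1+g)/(r−g) ⇒ P(r−g) = D₀(1+g) ⇒ g(P+D₀) = P·r − D₀
g = (P·r − D₀)/(P + D₀) = (€767,144.00×0.092 − €65,500.00) / (€767,144.00 + €65,500.00) = 0.006098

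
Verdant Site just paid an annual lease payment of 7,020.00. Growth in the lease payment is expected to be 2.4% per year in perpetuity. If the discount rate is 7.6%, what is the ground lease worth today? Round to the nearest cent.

D₁ = D₀ × (1 + g) = 7,020.00 × 1.024 = 7,188.4800
Growing perpetuity: P = D₁ / (r − g) = 7,188.4800 / (0.076 − 0.024) = 138,240.00

138240.00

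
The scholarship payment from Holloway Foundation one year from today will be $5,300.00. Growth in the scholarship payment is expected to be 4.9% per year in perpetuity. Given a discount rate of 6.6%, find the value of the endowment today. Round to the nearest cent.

Growing perpetuity: P = D₁ / (r − g) = $5,300.0000 / (0.066 − 0.049) = $311,764.71

$311764.71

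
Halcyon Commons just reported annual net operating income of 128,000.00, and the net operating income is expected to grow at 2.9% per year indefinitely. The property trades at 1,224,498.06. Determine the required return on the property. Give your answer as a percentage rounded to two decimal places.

13.66%

D₁ = 128,000.00 × 1.029 = 131,712.0000
P = D₁/(r − g) ⇒ r = D₁/P + g = 131,712.0000/1,224,498.06 + 0.029 = 0.107564 + 0.029 = 0.136564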